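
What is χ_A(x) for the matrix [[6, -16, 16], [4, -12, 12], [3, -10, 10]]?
xI - A = [[x - 6, 16, -16], [-4, x + 12, -12], [-3, 10, x - 10]].

Expanding det(xI - A) along the first row:
det(xI - A) = + (x - 6)·det([[x + 12, -12], [10, x - 10]]) - (16)·det([[-4, -12], [-3, x - 10]]) + (-16)·det([[-4, x + 12], [-3, 10]]).

Evaluating gives χ_A(x) = x^3 - 4x^2 + 4x = x(x - 2)^2.

χ_A(x) = x(x - 2)^2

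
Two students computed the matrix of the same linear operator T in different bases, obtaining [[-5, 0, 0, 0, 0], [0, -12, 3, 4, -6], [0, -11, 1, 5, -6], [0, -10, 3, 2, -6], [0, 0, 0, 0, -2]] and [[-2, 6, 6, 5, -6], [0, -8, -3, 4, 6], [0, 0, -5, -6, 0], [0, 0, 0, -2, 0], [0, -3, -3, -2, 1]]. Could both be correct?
Two matrices over a field are similar if and only if they have the same invariant factors.

Both A and B have characteristic polynomial (x + 2)^3(x + 5)^2 and minimal polynomial (x + 2)^2(x + 5). Computing further, both have invariant factors (x + 2)(x + 5), (x + 2)^2(x + 5). Hence A and B are similar.

Yes.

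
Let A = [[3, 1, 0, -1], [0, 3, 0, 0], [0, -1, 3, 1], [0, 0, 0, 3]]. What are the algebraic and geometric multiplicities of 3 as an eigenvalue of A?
algebraic multiplicity 4, geometric multiplicity 3

The characteristic polynomial is (x - 3)^4, so the factor x - 3 appears with exponent 4: the algebraic multiplicity is 4.

rank(A - 3I) = 1, so the eigenspace has dimension 4 - 1 = 3: the geometric multiplicity is 3.

Since 3 < 4, A is not diagonalizable.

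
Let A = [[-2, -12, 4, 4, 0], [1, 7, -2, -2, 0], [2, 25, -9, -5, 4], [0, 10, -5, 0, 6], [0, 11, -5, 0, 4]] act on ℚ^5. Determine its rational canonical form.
The invariant factors of A (the non-unit diagonal entries of the Smith normal form of xI - A over ℚ[x]) are (x - 2)(x + 2)(x^3 - 2x - 5), each dividing the next. The characteristic polynomial is their product, (x - 2)(x + 2)(x^3 - 2x - 5).

The rational canonical form is the block-diagonal matrix of companion matrices C(f_i):
R = [[0, 0, 0, 0, -20], [1, 0, 0, 0, -8], [0, 1, 0, 0, 5], [0, 0, 1, 0, 6], [0, 0, 0, 1, 0]].

Note the characteristic polynomial does not split into linear factors over ℚ, so A has no Jordan form over ℚ; the rational canonical form exists over any field.

R = [[0, 0, 0, 0, -20], [1, 0, 0, 0, -8], [0, 1, 0, 0, 5], [0, 0, 1, 0, 6], [0, 0, 0, 1, 0]]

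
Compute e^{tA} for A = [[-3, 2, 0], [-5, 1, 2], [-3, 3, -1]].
e^{tA} = [[(-3*t^2 - 2*t + 1)*e^{-t}, 2*t*e^{-t}, 2*t^2*e^{-t}], [t*(-3*t - 5)*e^{-t}, (2*t + 1)*e^{-t}, 2*t*(t + 1)*e^{-t}], [3*t*(-3*t - 2)*e^{-t}/2, 3*t*e^{-t}, (3*t^2 + 1)*e^{-t}]]

A has Jordan form J = [[-1, 1, 0], [0, -1, 1], [0, 0, -1]] with A = PJP^{-1}, so e^{tA} = P e^{tJ} P^{-1}.

For a Jordan block J_k(λ), e^{tJ_k(λ)} = e^{λt} · (I + tN + t^2 N^2/2! + ... + t^{k-1} N^{k-1}/(k-1)!) where N is the nilpotent superdiagonal part.

Assembling the blocks and conjugating back gives the entries of e^{tA} as shown above.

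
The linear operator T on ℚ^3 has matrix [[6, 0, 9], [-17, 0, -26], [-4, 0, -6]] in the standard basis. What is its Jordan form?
The characteristic polynomial is det(xI - A) = x^3, so the eigenvalues are 0 (algebraic multiplicity 3).

For λ = 0: rank(A) = 2, rank(A^2) = 1, rank(A^3) = 0. The eigenspace has dimension 3 - 2 = 1, so there is 1 Jordan block; the rank sequence gives block sizes [3].

Assembling the blocks gives the Jordan form J above.

J = [[0, 1, 0], [0, 0, 1], [0, 0, 0]]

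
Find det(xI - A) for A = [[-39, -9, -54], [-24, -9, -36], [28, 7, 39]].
χ_A(x) = (x + 3)^3

xI - A = [[x + 39, 9, 54], [24, x + 9, 36], [-28, -7, x - 39]].

Expanding det(xI - A) along the first row:
det(xI - A) = + (x + 39)·det([[x + 9, 36], [-7, x - 39]]) - (9)·det([[24, 36], [-28, x - 39]]) + (54)·det([[24, x + 9], [-28, -7]]).

Evaluating gives χ_A(x) = x^3 + 9x^2 + 27x + 27 = (x + 3)^3.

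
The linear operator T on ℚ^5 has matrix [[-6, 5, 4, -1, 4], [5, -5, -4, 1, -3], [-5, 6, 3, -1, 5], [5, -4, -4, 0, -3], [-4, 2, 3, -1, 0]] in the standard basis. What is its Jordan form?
The characteristic polynomial is det(xI - A) = (x + 1)^2(x + 2)^3, so the eigenvalues are -2 (algebraic multiplicity 3), -1 (algebraic multiplicity 2).

For λ = -2: rank(A + 2I) = 3, rank((A + 2I)^2) = 2. The eigenspace has dimension 5 - 3 = 2, so there are 2 Jordan blocks; the rank sequence gives block sizes [2, 1].

For λ = -1: rank(A + I) = 3. The eigenspace has dimension 5 - 3 = 2, so there are 2 Jordan blocks; the rank sequence gives block sizes [1, 1].

Assembling the blocks gives the Jordan form J above.

J = [[-2, 1, 0, 0, 0], [0, -2, 0, 0, 0], [0, 0, -2, 0, 0], [0, 0, 0, -1, 0], [0, 0, 0, 0, -1]]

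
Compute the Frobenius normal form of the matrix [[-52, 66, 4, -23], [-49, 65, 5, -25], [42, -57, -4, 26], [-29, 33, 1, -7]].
The invariant factors of A (the non-unit diagonal entries of the Smith normal form of xI - A over ℚ[x]) are (x - 4)(x - 2)(x + 2)^2, each dividing the next. The characteristic polynomial is their product, (x - 4)(x - 2)(x + 2)^2.

The rational canonical form is the block-diagonal matrix of companion matrices C(f_i):
R = [[0, 0, 0, -32], [1, 0, 0, -8], [0, 1, 0, 12], [0, 0, 1, 2]].

R = [[0, 0, 0, -32], [1, 0, 0, -8], [0, 1, 0, 12], [0, 0, 1, 2]]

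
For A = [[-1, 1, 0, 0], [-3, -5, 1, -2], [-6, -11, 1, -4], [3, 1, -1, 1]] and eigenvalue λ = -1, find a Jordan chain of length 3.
We seek v_1 ∈ ker((A + I)^3) \ ker((A + I)^2), then set v_{i+1} = (A + I) v_i.

One such chain is v_1 = [[0, 0, 1, 0]]^T, v_2 = [[0, 1, 2, -1]]^T, v_3 = [[1, 0, -3, -3]]^T. Check: (A + I) v_3 = [[0, 0, 0, 0]]^T = 0.

v_1 = [[0, 0, 1, 0]]^T, v_2 = [[0, 1, 2, -1]]^T, v_3 = [[1, 0, -3, -3]]^T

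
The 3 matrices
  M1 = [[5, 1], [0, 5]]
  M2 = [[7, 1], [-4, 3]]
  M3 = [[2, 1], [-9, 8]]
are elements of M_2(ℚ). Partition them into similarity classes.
Characteristic polynomials: χ_{M1} = (x - 5)^2, χ_{M2} = (x - 5)^2, χ_{M3} = (x - 5)^2.

{M1, M2, M3}: invariant factors (x - 5)^2.

Matrices are similar if and only if their invariant-factor lists agree; the partition into similarity classes is {M1, M2, M3}.

1 class: {M1, M2, M3}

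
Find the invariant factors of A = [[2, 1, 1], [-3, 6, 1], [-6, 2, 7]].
The Jordan structure of A has elementary divisors (x - 5)^2, (x - 5). Arranging the block sizes at each eigenvalue in decreasing order and taking row products gives the invariant factors.

Invariant factors (smallest first, each dividing the next): x - 5, (x - 5)^2.

Check: the last factor (x - 5)^2 is the minimal polynomial, and the product (x - 5)^3 is the characteristic polynomial.

x - 5, (x - 5)^2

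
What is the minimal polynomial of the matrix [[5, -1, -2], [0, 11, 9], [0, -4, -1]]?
The characteristic polynomial factors as (x - 5)^3. The minimal polynomial is ∏(x - λ)^{k_λ} where k_λ is the size of the largest Jordan block at λ.

For λ = 5: rank(A - 5I) = 2, and the largest Jordan block has size 3 (the smallest k with rank((A - 5I)^k) = rank((A - 5I)^(k+1))).

So m_A(x) = (x - 5)^3.

m_A(x) = (x - 5)^3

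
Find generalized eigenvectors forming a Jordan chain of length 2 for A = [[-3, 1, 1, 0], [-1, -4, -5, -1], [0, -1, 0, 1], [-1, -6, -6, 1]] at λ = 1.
We seek v_1 ∈ ker((A - I)^2) \ ker(A - I), then set v_{i+1} = (A - I) v_i.

One such chain is v_1 = [[0, 0, 0, 1]]^T, v_2 = [[0, -1, 1, 0]]^T. Check: (A - I) v_2 = [[0, 0, 0, 0]]^T = 0.

v_1 = [[0, 0, 0, 1]]^T, v_2 = [[0, -1, 1, 0]]^T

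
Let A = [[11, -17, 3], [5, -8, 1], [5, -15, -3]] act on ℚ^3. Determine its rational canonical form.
The invariant factors of A (the non-unit diagonal entries of the Smith normal form of xI - A over ℚ[x]) are (x - 2)^2(x + 4), each dividing the next. The characteristic polynomial is their product, (x - 2)^2(x + 4).

The rational canonical form is the block-diagonal matrix of companion matrices C(f_i):
R = [[0, 0, -16], [1, 0, 12], [0, 1, 0]].

R = [[0, 0, -16], [1, 0, 12], [0, 1, 0]]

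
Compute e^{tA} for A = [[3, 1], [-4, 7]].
A has Jordan form J = [[5, 1], [0, 5]] with A = PJP^{-1}, so e^{tA} = P e^{tJ} P^{-1}.

For a Jordan block J_k(λ), e^{tJ_k(λ)} = e^{λt} · (I + tN + t^2 N^2/2! + ... + t^{k-1} N^{k-1}/(k-1)!) where N is the nilpotent superdiagonal part.

Assembling the blocks and conjugating back gives the entries of e^{tA} as shown above.

e^{tA} = [[(1 - 2*t)*e^{5*t}, t*e^{5*t}], [-4*t*e^{5*t}, (2*t + 1)*e^{5*t}]]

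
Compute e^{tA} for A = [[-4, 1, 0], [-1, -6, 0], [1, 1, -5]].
e^{tA} = [[(t + 1)*e^{-5*t}, t*e^{-5*t}, 0], [-t*e^{-5*t}, (1 - t)*e^{-5*t}, 0], [t*e^{-5*t}, t*e^{-5*t}, e^{-5*t}]]

A has Jordan form J = [[-5, 1, 0], [0, -5, 0], [0, 0, -5]] with A = PJP^{-1}, so e^{tA} = P e^{tJ} P^{-1}.

For a Jordan block J_k(λ), e^{tJ_k(λ)} = e^{λt} · (I + tN + t^2 N^2/2! + ... + t^{k-1} N^{k-1}/(k-1)!) where N is the nilpotent superdiagonal part.

Assembling the blocks and conjugating back gives the entries of e^{tA} as shown above.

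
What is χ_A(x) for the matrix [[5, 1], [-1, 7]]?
xI - A = [[x - 5, -1], [1, x - 7]].

Expanding det(xI - A) along the first row:
det(xI - A) = + (x - 5)·det([[x - 7]]) - (-1)·det([[1]]).

Evaluating gives χ_A(x) = x^2 - 12x + 36 = (x - 6)^2.

χ_A(x) = (x - 6)^2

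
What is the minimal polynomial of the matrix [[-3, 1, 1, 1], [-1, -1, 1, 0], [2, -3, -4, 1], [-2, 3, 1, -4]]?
m_A(x) = (x + 3)^3

The characteristic polynomial factors as (x + 3)^4. The minimal polynomial is ∏(x - λ)^{k_λ} where k_λ is the size of the largest Jordan block at λ.

For λ = -3: rank(A + 3I) = 2, and the largest Jordan block has size 3 (the smallest k with rank((A + 3I)^k) = rank((A + 3I)^(k+1))).

So m_A(x) = (x + 3)^3.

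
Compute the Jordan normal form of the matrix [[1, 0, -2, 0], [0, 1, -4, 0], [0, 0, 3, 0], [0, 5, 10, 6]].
The characteristic polynomial is det(xI - A) = (x - 6)(x - 3)(x - 1)^2, so the eigenvalues are 1 (algebraic multiplicity 2), 3 (algebraic multiplicity 1), 6 (algebraic multiplicity 1).

For λ = 1: rank(A - I) = 2. The eigenspace has dimension 4 - 2 = 2, so there are 2 Jordan blocks; the rank sequence gives block sizes [1, 1].

For λ = 3: algebraic multiplicity 1 gives one 1×1 block.

For λ = 6: algebraic multiplicity 1 gives one 1×1 block.

Assembling the blocks gives the Jordan form J above.

J = [[1, 0, 0, 0], [0, 1, 0, 0], [0, 0, 3, 0], [0, 0, 0, 6]]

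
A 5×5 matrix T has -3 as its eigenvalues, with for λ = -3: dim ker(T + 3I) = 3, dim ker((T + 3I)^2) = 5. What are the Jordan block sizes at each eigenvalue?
λ = -3: successive nullity increments [3, 2] count blocks of size ≥ k; block sizes are [2, 2, 1].

Jordan blocks: (-3, 2), (-3, 2), (-3, 1)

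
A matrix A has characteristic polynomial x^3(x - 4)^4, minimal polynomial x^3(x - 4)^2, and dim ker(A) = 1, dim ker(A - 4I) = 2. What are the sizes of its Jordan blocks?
Jordan blocks: (0, 3), (4, 2), (4, 2)

λ = 0: algebraic multiplicity 3 (exponent in χ_A), largest block size 3 (exponent in m_A), 1 block (geometric multiplicity). This forces block sizes [3].
λ = 4: algebraic multiplicity 4 (exponent in χ_A), largest block size 2 (exponent in m_A), 2 blocks (geometric multiplicity). These force block sizes [2, 2].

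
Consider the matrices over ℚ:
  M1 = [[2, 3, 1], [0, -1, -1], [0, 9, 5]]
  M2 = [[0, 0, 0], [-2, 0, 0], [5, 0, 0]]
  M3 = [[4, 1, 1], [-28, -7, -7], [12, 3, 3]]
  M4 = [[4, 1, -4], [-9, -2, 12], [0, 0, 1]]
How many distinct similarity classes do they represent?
3 classes: {M1}, {M2, M3}, {M4}

Characteristic polynomials: χ_{M1} = (x - 2)^3, χ_{M2} = x^3, χ_{M3} = x^3, χ_{M4} = (x - 1)^3.

{M1}: invariant factors x - 2, (x - 2)^2.

{M2, M3}: invariant factors x, x^2.

{M4}: invariant factors x - 1, (x - 1)^2.

Matrices are similar if and only if their invariant-factor lists agree; the partition into similarity classes is {M1}, {M2, M3}, {M4}.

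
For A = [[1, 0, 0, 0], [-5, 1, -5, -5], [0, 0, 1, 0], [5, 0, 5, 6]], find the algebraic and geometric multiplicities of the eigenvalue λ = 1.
algebraic multiplicity 3, geometric multiplicity 3

The characteristic polynomial is (x - 6)(x - 1)^3, so the factor x - 1 appears with exponent 3: the algebraic multiplicity is 3.

rank(A - I) = 1, so the eigenspace has dimension 4 - 1 = 3: the geometric multiplicity is 3.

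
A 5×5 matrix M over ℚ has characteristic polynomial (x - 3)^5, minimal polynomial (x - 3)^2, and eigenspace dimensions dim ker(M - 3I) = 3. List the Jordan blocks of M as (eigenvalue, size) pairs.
Jordan blocks: (3, 2), (3, 2), (3, 1)

λ = 3: algebraic multiplicity 5 (exponent in χ_M), largest block size 2 (exponent in m_M), 3 blocks (geometric multiplicity). These force block sizes [2, 2, 1].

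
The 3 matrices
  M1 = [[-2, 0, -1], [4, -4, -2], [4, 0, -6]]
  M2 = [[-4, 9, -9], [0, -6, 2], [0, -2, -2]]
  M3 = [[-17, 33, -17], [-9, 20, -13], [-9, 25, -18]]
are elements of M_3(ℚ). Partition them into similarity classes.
2 classes: {M1, M2}, {M3}

Characteristic polynomials: χ_{M1} = (x + 4)^3, χ_{M2} = (x + 4)^3, χ_{M3} = (x + 5)^3.

{M1, M2}: invariant factors x + 4, (x + 4)^2.

{M3}: invariant factors (x + 5)^3.

Matrices are similar if and only if their invariant-factor lists agree; the partition into similarity classes is {M1, M2}, {M3}.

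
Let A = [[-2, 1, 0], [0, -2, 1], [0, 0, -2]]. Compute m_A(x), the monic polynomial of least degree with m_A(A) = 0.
The characteristic polynomial factors as (x + 2)^3. The minimal polynomial is ∏(x - λ)^{k_λ} where k_λ is the size of the largest Jordan block at λ.

For λ = -2: rank(A + 2I) = 2, and the largest Jordan block has size 3 (the smallest k with rank((A + 2I)^k) = rank((A + 2I)^(k+1))).

So m_A(x) = (x + 2)^3.

m_A(x) = (x + 2)^3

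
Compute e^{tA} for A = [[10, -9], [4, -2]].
e^{tA} = [[(6*t + 1)*e^{4*t}, -9*t*e^{4*t}], [4*t*e^{4*t}, (1 - 6*t)*e^{4*t}]]

A has Jordan form J = [[4, 1], [0, 4]] with A = PJP^{-1}, so e^{tA} = P e^{tJ} P^{-1}.

For a Jordan block J_k(λ), e^{tJ_k(λ)} = e^{λt} · (I + tN + t^2 N^2/2! + ... + t^{k-1} N^{k-1}/(k-1)!) where N is the nilpotent superdiagonal part.

Assembling the blocks and conjugating back gives the entries of e^{tA} as shown above.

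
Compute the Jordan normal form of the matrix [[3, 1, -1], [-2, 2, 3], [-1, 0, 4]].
The characteristic polynomial is det(xI - A) = (x - 3)^3, so the eigenvalues are 3 (algebraic multiplicity 3).

For λ = 3: rank(A - 3I) = 2, rank((A - 3I)^2) = 1, rank((A - 3I)^3) = 0. The eigenspace has dimension 3 - 2 = 1, so there is 1 Jordan block; the rank sequence gives block sizes [3].

Assembling the blocks gives the Jordan form J above.

J = [[3, 1, 0], [0, 3, 1], [0, 0, 3]]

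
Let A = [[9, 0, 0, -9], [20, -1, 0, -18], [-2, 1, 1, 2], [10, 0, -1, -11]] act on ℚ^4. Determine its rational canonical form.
The invariant factors of A (the non-unit diagonal entries of the Smith normal form of xI - A over ℚ[x]) are (x - 3)(x + 1)^2(x + 3), each dividing the next. The characteristic polynomial is their product, (x - 3)(x + 1)^2(x + 3).

The rational canonical form is the block-diagonal matrix of companion matrices C(f_i):
R = [[0, 0, 0, 9], [1, 0, 0, 18], [0, 1, 0, 8], [0, 0, 1, -2]].

R = [[0, 0, 0, 9], [1, 0, 0, 18], [0, 1, 0, 8], [0, 0, 1, -2]]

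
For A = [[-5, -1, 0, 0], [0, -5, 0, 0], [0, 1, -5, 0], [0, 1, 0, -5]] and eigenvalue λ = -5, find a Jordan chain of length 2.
We seek v_1 ∈ ker((A + 5I)^2) \ ker(A + 5I), then set v_{i+1} = (A + 5I) v_i.

One such chain is v_1 = [[0, 1, 2, 1]]^T, v_2 = [[-1, 0, 1, 1]]^T. Check: (A + 5I) v_2 = [[0, 0, 0, 0]]^T = 0.

v_1 = [[0, 1, 2, 1]]^T, v_2 = [[-1, 0, 1, 1]]^T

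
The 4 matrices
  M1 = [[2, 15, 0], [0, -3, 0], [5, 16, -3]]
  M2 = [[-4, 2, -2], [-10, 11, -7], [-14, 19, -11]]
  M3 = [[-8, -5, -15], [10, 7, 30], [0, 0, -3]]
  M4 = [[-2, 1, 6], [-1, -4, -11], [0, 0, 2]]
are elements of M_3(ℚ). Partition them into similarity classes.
Characteristic polynomials: χ_{M1} = (x - 2)(x + 3)^2, χ_{M2} = x(x + 2)^2, χ_{M3} = (x - 2)(x + 3)^2, χ_{M4} = (x - 2)(x + 3)^2.

{M1, M4}: invariant factors (x - 2)(x + 3)^2.

{M2}: invariant factors x(x + 2)^2.

{M3}: invariant factors x + 3, (x - 2)(x + 3).

Matrices are similar if and only if their invariant-factor lists agree; the partition into similarity classes is {M1, M4}, {M2}, {M3}.

3 classes: {M1, M4}, {M2}, {M3}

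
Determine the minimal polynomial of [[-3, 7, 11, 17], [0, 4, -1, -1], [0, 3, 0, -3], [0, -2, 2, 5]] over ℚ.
m_A(x) = (x - 3)^2(x + 3)

The characteristic polynomial factors as (x - 3)^3(x + 3). The minimal polynomial is ∏(x - λ)^{k_λ} where k_λ is the size of the largest Jordan block at λ.

For λ = -3: rank(A + 3I) = 3, and the largest Jordan block has size 1 (the smallest k with rank((A + 3I)^k) = rank((A + 3I)^(k+1))).
For λ = 3: rank(A - 3I) = 2, and the largest Jordan block has size 2 (the smallest k with rank((A - 3I)^k) = rank((A - 3I)^(k+1))).

So m_A(x) = (x - 3)^2(x + 3).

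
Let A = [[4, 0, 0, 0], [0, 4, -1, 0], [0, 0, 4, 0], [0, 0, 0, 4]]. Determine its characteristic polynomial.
xI - A = [[x - 4, 0, 0, 0], [0, x - 4, 1, 0], [0, 0, x - 4, 0], [0, 0, 0, x - 4]].

Expanding det(xI - A) along the first row:
det(xI - A) = + (x - 4)·det([[x - 4, 1, 0], [0, x - 4, 0], [0, 0, x - 4]]) - (0)·det([[0, 1, 0], [0, x - 4, 0], [0, 0, x - 4]]) + (0)·det([[0, x - 4, 0], [0, 0, 0], [0, 0, x - 4]]) - (0)·det([[0, x - 4, 1], [0, 0, x - 4], [0, 0, 0]]).

Evaluating gives χ_A(x) = x^4 - 16x^3 + 96x^2 - 256x + 256 = (x - 4)^4.

χ_A(x) = (x - 4)^4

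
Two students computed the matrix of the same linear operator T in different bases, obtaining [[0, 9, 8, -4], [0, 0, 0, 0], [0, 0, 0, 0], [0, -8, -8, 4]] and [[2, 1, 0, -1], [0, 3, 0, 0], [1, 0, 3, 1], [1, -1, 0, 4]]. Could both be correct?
No.

trace(A) = 4 but trace(B) = 12. The trace is a similarity invariant, so A and B are not similar.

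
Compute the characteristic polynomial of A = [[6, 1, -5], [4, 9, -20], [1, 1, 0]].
xI - A = [[x - 6, -1, 5], [-4, x - 9, 20], [-1, -1, x]].

Expanding det(xI - A) along the first row:
det(xI - A) = + (x - 6)·det([[x - 9, 20], [-1, x]]) - (-1)·det([[-4, 20], [-1, x]]) + (5)·det([[-4, x - 9], [-1, -1]]).

Evaluating gives χ_A(x) = x^3 - 15x^2 + 75x - 125 = (x - 5)^3.

χ_A(x) = (x - 5)^3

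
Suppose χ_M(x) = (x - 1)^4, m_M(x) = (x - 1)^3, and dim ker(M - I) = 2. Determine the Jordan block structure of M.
λ = 1: algebraic multiplicity 4 (exponent in χ_M), largest block size 3 (exponent in m_M), 2 blocks (geometric multiplicity). These force block sizes [3, 1].

Jordan blocks: (1, 3), (1, 1)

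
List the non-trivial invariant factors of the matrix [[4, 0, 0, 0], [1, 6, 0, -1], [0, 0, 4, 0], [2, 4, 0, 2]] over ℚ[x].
x - 4, x - 4, (x - 4)^2

The Jordan structure of A has elementary divisors (x - 4)^2, (x - 4), (x - 4). Arranging the block sizes at each eigenvalue in decreasing order and taking row products gives the invariant factors.

Invariant factors (smallest first, each dividing the next): x - 4, x - 4, (x - 4)^2.

Check: the last factor (x - 4)^2 is the minimal polynomial, and the product (x - 4)^4 is the characteristic polynomial.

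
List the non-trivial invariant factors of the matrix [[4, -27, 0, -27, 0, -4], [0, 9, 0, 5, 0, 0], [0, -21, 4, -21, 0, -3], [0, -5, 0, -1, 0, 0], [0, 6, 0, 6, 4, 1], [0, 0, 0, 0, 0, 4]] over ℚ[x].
The Jordan structure of A has elementary divisors (x - 4)^2, (x - 4)^2, (x - 4), (x - 4). Arranging the block sizes at each eigenvalue in decreasing order and taking row products gives the invariant factors.

Invariant factors (smallest first, each dividing the next): x - 4, x - 4, (x - 4)^2, (x - 4)^2.

Check: the last factor (x - 4)^2 is the minimal polynomial, and the product (x - 4)^6 is the characteristic polynomial.

x - 4, x - 4, (x - 4)^2, (x - 4)^2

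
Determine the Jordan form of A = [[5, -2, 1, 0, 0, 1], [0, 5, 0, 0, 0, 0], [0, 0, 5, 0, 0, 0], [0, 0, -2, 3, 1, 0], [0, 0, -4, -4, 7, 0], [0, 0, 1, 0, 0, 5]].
J = [[5, 1, 0, 0, 0, 0], [0, 5, 1, 0, 0, 0], [0, 0, 5, 0, 0, 0], [0, 0, 0, 5, 1, 0], [0, 0, 0, 0, 5, 0], [0, 0, 0, 0, 0, 5]]

The characteristic polynomial is det(xI - A) = (x - 5)^6, so the eigenvalues are 5 (algebraic multiplicity 6).

For λ = 5: rank(A - 5I) = 3, rank((A - 5I)^2) = 1, rank((A - 5I)^3) = 0. The eigenspace has dimension 6 - 3 = 3, so there are 3 Jordan blocks; the rank sequence gives block sizes [3, 2, 1].

Assembling the blocks gives the Jordan form J above.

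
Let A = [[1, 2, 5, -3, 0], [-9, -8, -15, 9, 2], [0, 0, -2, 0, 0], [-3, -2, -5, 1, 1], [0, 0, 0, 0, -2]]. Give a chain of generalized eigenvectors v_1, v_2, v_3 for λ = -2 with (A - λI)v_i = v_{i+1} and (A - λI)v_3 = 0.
v_1 = [[0, 0, 0, 0, 1]]^T, v_2 = [[0, 2, 0, 1, 0]]^T, v_3 = [[1, -3, 0, -1, 0]]^T

We seek v_1 ∈ ker((A + 2I)^3) \ ker((A + 2I)^2), then set v_{i+1} = (A + 2I) v_i.

One such chain is v_1 = [[0, 0, 0, 0, 1]]^T, v_2 = [[0, 2, 0, 1, 0]]^T, v_3 = [[1, -3, 0, -1, 0]]^T. Check: (A + 2I) v_3 = [[0, 0, 0, 0, 0]]^T = 0.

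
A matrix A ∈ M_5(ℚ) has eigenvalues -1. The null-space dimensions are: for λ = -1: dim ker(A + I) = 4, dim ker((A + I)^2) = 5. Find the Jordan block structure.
λ = -1: successive nullity increments [4, 1] count blocks of size ≥ k; block sizes are [2, 1, 1, 1].

Jordan blocks: (-1, 2), (-1, 1), (-1, 1), (-1, 1)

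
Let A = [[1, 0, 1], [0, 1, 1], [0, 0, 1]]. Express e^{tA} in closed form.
A has Jordan form J = [[1, 1, 0], [0, 1, 0], [0, 0, 1]] with A = PJP^{-1}, so e^{tA} = P e^{tJ} P^{-1}.

For a Jordan block J_k(λ), e^{tJ_k(λ)} = e^{λt} · (I + tN + t^2 N^2/2! + ... + t^{k-1} N^{k-1}/(k-1)!) where N is the nilpotent superdiagonal part.

Assembling the blocks and conjugating back gives the entries of e^{tA} as shown above.

e^{tA} = [[e^{t}, 0, t*e^{t}], [0, e^{t}, t*e^{t}], [0, 0, e^{t}]]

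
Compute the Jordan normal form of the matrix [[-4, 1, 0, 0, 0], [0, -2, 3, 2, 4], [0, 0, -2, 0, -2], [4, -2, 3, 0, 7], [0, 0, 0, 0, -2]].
J = [[-2, 1, 0, 0, 0], [0, -2, 1, 0, 0], [0, 0, -2, 0, 0], [0, 0, 0, -2, 1], [0, 0, 0, 0, -2]]

The characteristic polynomial is det(xI - A) = (x + 2)^5, so the eigenvalues are -2 (algebraic multiplicity 5).

For λ = -2: rank(A + 2I) = 3, rank((A + 2I)^2) = 1, rank((A + 2I)^3) = 0. The eigenspace has dimension 5 - 3 = 2, so there are 2 Jordan blocks; the rank sequence gives block sizes [3, 2].

Assembling the blocks gives the Jordan form J above.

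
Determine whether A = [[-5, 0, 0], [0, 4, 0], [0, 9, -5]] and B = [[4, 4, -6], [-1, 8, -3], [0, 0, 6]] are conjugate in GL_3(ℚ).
trace(A) = -6 but trace(B) = 18. The trace is a similarity invariant, so A and B are not similar.

No.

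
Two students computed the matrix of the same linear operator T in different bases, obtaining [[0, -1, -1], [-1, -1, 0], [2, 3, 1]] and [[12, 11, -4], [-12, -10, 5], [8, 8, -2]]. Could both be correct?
Two matrices over a field are similar if and only if they have the same invariant factors.

Both A and B have characteristic polynomial x^3 and minimal polynomial x^3. Computing further, both have invariant factors x^3. Hence A and B are similar.

Yes.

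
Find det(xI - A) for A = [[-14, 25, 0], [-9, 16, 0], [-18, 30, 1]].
xI - A = [[x + 14, -25, 0], [9, x - 16, 0], [18, -30, x - 1]].

Expanding det(xI - A) along the first row:
det(xI - A) = + (x + 14)·det([[x - 16, 0], [-30, x - 1]]) - (-25)·det([[9, 0], [18, x - 1]]) + (0)·det([[9, x - 16], [18, -30]]).

Evaluating gives χ_A(x) = x^3 - 3x^2 + 3x - 1 = (x - 1)^3.

χ_A(x) = (x - 1)^3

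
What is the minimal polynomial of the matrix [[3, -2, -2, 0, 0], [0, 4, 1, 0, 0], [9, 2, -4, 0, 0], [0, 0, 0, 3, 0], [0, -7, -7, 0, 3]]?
m_A(x) = x^2(x - 3)

The characteristic polynomial factors as x^2(x - 3)^3. The minimal polynomial is ∏(x - λ)^{k_λ} where k_λ is the size of the largest Jordan block at λ.

For λ = 0: rank(A) = 4, and the largest Jordan block has size 2 (the smallest k with rank(A^k) = rank(A^(k+1))).
For λ = 3: rank(A - 3I) = 2, and the largest Jordan block has size 1 (the smallest k with rank((A - 3I)^k) = rank((A - 3I)^(k+1))).

So m_A(x) = x^2(x - 3).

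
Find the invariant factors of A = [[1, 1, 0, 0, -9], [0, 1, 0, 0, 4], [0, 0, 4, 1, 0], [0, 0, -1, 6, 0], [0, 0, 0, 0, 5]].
The Jordan structure of A has elementary divisors (x - 1)^2, (x - 5)^2, (x - 5). Arranging the block sizes at each eigenvalue in decreasing order and taking row products gives the invariant factors.

Invariant factors (smallest first, each dividing the next): x - 5, (x - 5)^2(x - 1)^2.

Check: the last factor (x - 5)^2(x - 1)^2 is the minimal polynomial, and the product (x - 5)^3(x - 1)^2 is the characteristic polynomial.

x - 5, (x - 5)^2(x - 1)^2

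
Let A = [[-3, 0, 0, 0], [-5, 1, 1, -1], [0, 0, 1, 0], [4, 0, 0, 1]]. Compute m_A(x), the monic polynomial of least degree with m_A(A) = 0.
m_A(x) = (x - 1)^2(x + 3)

The characteristic polynomial factors as (x - 1)^3(x + 3). The minimal polynomial is ∏(x - λ)^{k_λ} where k_λ is the size of the largest Jordan block at λ.

For λ = -3: rank(A + 3I) = 3, and the largest Jordan block has size 1 (the smallest k with rank((A + 3I)^k) = rank((A + 3I)^(k+1))).
For λ = 1: rank(A - I) = 2, and the largest Jordan block has size 2 (the smallest k with rank((A - I)^k) = rank((A - I)^(k+1))).

So m_A(x) = (x - 1)^2(x + 3).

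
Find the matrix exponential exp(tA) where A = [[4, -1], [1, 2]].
A has Jordan form J = [[3, 1], [0, 3]] with A = PJP^{-1}, so e^{tA} = P e^{tJ} P^{-1}.

For a Jordan block J_k(λ), e^{tJ_k(λ)} = e^{λt} · (I + tN + t^2 N^2/2! + ... + t^{k-1} N^{k-1}/(k-1)!) where N is the nilpotent superdiagonal part.

Assembling the blocks and conjugating back gives the entries of e^{tA} as shown above.

e^{tA} = [[(t + 1)*e^{3*t}, -t*e^{3*t}], [t*e^{3*t}, (1 - t)*e^{3*t}]]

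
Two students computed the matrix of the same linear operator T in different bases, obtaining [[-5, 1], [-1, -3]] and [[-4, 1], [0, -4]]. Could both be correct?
Yes.

Two matrices over a field are similar if and only if they have the same invariant factors.

Both A and B have characteristic polynomial (x + 4)^2 and minimal polynomial (x + 4)^2. Computing further, both have invariant factors (x + 4)^2. Hence A and B are similar.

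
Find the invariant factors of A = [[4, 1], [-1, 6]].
(x - 5)^2

The Jordan structure of A has elementary divisors (x - 5)^2. Arranging the block sizes at each eigenvalue in decreasing order and taking row products gives the invariant factors.

Invariant factors (smallest first, each dividing the next): (x - 5)^2.

Check: the last factor (x - 5)^2 is the minimal polynomial, and the product (x - 5)^2 is the characteristic polynomial.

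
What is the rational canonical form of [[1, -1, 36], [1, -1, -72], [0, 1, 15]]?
The invariant factors of A (the non-unit diagonal entries of the Smith normal form of xI - A over ℚ[x]) are (x - 6)^2(x - 3), each dividing the next. The characteristic polynomial is their product, (x - 6)^2(x - 3).

The rational canonical form is the block-diagonal matrix of companion matrices C(f_i):
R = [[0, 0, 108], [1, 0, -72], [0, 1, 15]].

R = [[0, 0, 108], [1, 0, -72], [0, 1, 15]]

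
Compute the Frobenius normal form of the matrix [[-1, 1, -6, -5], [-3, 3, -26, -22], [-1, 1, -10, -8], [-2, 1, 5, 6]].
The invariant factors of A (the non-unit diagonal entries of the Smith normal form of xI - A over ℚ[x]) are (x + 2)(x^3 + 4x - 2), each dividing the next. The characteristic polynomial is their product, (x + 2)(x^3 + 4x - 2).

The rational canonical form is the block-diagonal matrix of companion matrices C(f_i):
R = [[0, 0, 0, 4], [1, 0, 0, -6], [0, 1, 0, -4], [0, 0, 1, -2]].

Note the characteristic polynomial does not split into linear factors over ℚ, so A has no Jordan form over ℚ; the rational canonical form exists over any field.

R = [[0, 0, 0, 4], [1, 0, 0, -6], [0, 1, 0, -4], [0, 0, 1, -2]]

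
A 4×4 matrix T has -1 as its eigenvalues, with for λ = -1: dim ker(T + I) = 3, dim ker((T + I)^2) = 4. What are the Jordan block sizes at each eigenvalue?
λ = -1: successive nullity increments [3, 1] count blocks of size ≥ k; block sizes are [2, 1, 1].

Jordan blocks: (-1, 2), (-1, 1), (-1, 1)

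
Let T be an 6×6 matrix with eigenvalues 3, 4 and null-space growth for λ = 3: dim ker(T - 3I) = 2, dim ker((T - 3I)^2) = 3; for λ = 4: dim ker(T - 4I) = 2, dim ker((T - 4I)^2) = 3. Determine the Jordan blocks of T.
λ = 3: successive nullity increments [2, 1] count blocks of size ≥ k; block sizes are [2, 1].
λ = 4: successive nullity increments [2, 1] count blocks of size ≥ k; block sizes are [2, 1].

Jordan blocks: (3, 2), (3, 1), (4, 2), (4, 1)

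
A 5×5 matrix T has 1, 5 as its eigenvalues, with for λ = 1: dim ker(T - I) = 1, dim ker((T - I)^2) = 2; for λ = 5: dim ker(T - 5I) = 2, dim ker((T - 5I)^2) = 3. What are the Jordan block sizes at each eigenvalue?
λ = 1: successive nullity increments [1, 1] count blocks of size ≥ k; block sizes are [2].
λ = 5: successive nullity increments [2, 1] count blocks of size ≥ k; block sizes are [2, 1].

Jordan blocks: (1, 2), (5, 2), (5, 1)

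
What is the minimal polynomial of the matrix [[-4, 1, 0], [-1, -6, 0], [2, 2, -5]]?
m_A(x) = (x + 5)^2

The characteristic polynomial factors as (x + 5)^3. The minimal polynomial is ∏(x - λ)^{k_λ} where k_λ is the size of the largest Jordan block at λ.

For λ = -5: rank(A + 5I) = 1, and the largest Jordan block has size 2 (the smallest k with rank((A + 5I)^k) = rank((A + 5I)^(k+1))).

So m_A(x) = (x + 5)^2.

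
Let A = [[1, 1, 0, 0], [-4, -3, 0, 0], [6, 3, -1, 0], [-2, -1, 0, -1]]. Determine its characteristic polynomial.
χ_A(x) = (x + 1)^4

xI - A = [[x - 1, -1, 0, 0], [4, x + 3, 0, 0], [-6, -3, x + 1, 0], [2, 1, 0, x + 1]].

Expanding det(xI - A) along the first row:
det(xI - A) = + (x - 1)·det([[x + 3, 0, 0], [-3, x + 1, 0], [1, 0, x + 1]]) - (-1)·det([[4, 0, 0], [-6, x + 1, 0], [2, 0, x + 1]]) + (0)·det([[4, x + 3, 0], [-6, -3, 0], [2, 1, x + 1]]) - (0)·det([[4, x + 3, 0], [-6, -3, x + 1], [2, 1, 0]]).

Evaluating gives χ_A(x) = x^4 + 4x^3 + 6x^2 + 4x + 1 = (x + 1)^4.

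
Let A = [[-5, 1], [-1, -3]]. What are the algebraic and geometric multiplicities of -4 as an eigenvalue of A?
algebraic multiplicity 2, geometric multiplicity 1

The characteristic polynomial is (x + 4)^2, so the factor x + 4 appears with exponent 2: the algebraic multiplicity is 2.

rank(A + 4I) = 1, so the eigenspace has dimension 2 - 1 = 1: the geometric multiplicity is 1.

Since 1 < 2, A is not diagonalizable.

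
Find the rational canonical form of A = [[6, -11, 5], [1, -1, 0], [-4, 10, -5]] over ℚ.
The invariant factors of A (the non-unit diagonal entries of the Smith normal form of xI - A over ℚ[x]) are x^3 - 5, each dividing the next. The characteristic polynomial is their product, x^3 - 5.

The rational canonical form is the block-diagonal matrix of companion matrices C(f_i):
R = [[0, 0, 5], [1, 0, 0], [0, 1, 0]].

Note the characteristic polynomial does not split into linear factors over ℚ, so A has no Jordan form over ℚ; the rational canonical form exists over any field.

R = [[0, 0, 5], [1, 0, 0], [0, 1, 0]]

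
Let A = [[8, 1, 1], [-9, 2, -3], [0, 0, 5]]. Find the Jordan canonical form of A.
J = [[5, 1, 0], [0, 5, 0], [0, 0, 5]]

The characteristic polynomial is det(xI - A) = (x - 5)^3, so the eigenvalues are 5 (algebraic multiplicity 3).

For λ = 5: rank(A - 5I) = 1, rank((A - 5I)^2) = 0. The eigenspace has dimension 3 - 1 = 2, so there are 2 Jordan blocks; the rank sequence gives block sizes [2, 1].

Assembling the blocks gives the Jordan form J above.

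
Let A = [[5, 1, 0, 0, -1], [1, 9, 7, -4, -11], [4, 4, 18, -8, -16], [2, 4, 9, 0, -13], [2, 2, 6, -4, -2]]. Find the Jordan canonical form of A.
The characteristic polynomial is det(xI - A) = (x - 6)^5, so the eigenvalues are 6 (algebraic multiplicity 5).

For λ = 6: rank(A - 6I) = 3, rank((A - 6I)^2) = 1, rank((A - 6I)^3) = 0. The eigenspace has dimension 5 - 3 = 2, so there are 2 Jordan blocks; the rank sequence gives block sizes [3, 2].

Assembling the blocks gives the Jordan form J above.

J = [[6, 1, 0, 0, 0], [0, 6, 1, 0, 0], [0, 0, 6, 0, 0], [0, 0, 0, 6, 1], [0, 0, 0, 0, 6]]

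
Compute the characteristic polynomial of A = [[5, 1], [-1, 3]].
χ_A(x) = (x - 4)^2

xI - A = [[x - 5, -1], [1, x - 3]].

Expanding det(xI - A) along the first row:
det(xI - A) = + (x - 5)·det([[x - 3]]) - (-1)·det([[1]]).

Evaluating gives χ_A(x) = x^2 - 8x + 16 = (x - 4)^2.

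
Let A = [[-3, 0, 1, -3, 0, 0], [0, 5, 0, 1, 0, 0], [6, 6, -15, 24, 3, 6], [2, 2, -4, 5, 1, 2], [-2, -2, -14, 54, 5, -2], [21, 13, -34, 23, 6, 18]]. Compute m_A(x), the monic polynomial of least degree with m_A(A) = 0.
The characteristic polynomial factors as (x - 6)(x - 5)^3(x + 3)^2. The minimal polynomial is ∏(x - λ)^{k_λ} where k_λ is the size of the largest Jordan block at λ.

For λ = -3: rank(A + 3I) = 5, and the largest Jordan block has size 2 (the smallest k with rank((A + 3I)^k) = rank((A + 3I)^(k+1))).
For λ = 5: rank(A - 5I) = 5, and the largest Jordan block has size 3 (the smallest k with rank((A - 5I)^k) = rank((A - 5I)^(k+1))).
For λ = 6: rank(A - 6I) = 5, and the largest Jordan block has size 1 (the smallest k with rank((A - 6I)^k) = rank((A - 6I)^(k+1))).

So m_A(x) = (x - 6)(x - 5)^3(x + 3)^2.

m_A(x) = (x - 6)(x - 5)^3(x + 3)^2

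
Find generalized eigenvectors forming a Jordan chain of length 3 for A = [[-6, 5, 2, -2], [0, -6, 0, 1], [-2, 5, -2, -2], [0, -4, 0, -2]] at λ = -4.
v_1 = [[-1, 1, -1, 3]]^T, v_2 = [[-1, 1, -1, 2]]^T, v_3 = [[1, 0, 1, 0]]^T

We seek v_1 ∈ ker((A + 4I)^3) \ ker((A + 4I)^2), then set v_{i+1} = (A + 4I) v_i.

One such chain is v_1 = [[-1, 1, -1, 3]]^T, v_2 = [[-1, 1, -1, 2]]^T, v_3 = [[1, 0, 1, 0]]^T. Check: (A + 4I) v_3 = [[0, 0, 0, 0]]^T = 0.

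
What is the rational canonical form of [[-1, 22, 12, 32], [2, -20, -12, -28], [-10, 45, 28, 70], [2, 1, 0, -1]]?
R = [[3, 0, 0, 0], [0, 0, 0, -12], [0, 1, 0, 4], [0, 0, 1, 3]]

The invariant factors of A (the non-unit diagonal entries of the Smith normal form of xI - A over ℚ[x]) are x - 3, (x - 3)(x - 2)(x + 2), each dividing the next. The characteristic polynomial is their product, (x - 3)^2(x - 2)(x + 2).

The rational canonical form is the block-diagonal matrix of companion matrices C(f_i):
R = [[3, 0, 0, 0], [0, 0, 0, -12], [0, 1, 0, 4], [0, 0, 1, 3]].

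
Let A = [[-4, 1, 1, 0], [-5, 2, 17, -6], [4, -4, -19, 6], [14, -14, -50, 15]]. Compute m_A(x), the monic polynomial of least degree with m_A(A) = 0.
m_A(x) = (x - 3)(x + 3)^2

The characteristic polynomial factors as (x - 3)(x + 3)^3. The minimal polynomial is ∏(x - λ)^{k_λ} where k_λ is the size of the largest Jordan block at λ.

For λ = -3: rank(A + 3I) = 2, and the largest Jordan block has size 2 (the smallest k with rank((A + 3I)^k) = rank((A + 3I)^(k+1))).
For λ = 3: rank(A - 3I) = 3, and the largest Jordan block has size 1 (the smallest k with rank((A - 3I)^k) = rank((A - 3I)^(k+1))).

So m_A(x) = (x - 3)(x + 3)^2.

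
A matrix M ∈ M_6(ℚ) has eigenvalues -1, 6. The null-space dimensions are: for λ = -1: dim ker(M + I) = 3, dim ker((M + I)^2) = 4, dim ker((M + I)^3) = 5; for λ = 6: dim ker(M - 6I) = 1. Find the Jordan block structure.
Jordan blocks: (-1, 3), (-1, 1), (-1, 1), (6, 1)

λ = -1: successive nullity increments [3, 1, 1] count blocks of size ≥ k; block sizes are [3, 1, 1].
λ = 6: successive nullity increments [1] count blocks of size ≥ k; block sizes are [1].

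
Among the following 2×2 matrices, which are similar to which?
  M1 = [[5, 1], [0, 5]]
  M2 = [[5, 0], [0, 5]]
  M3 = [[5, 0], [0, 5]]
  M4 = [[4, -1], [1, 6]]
Characteristic polynomials: χ_{M1} = (x - 5)^2, χ_{M2} = (x - 5)^2, χ_{M3} = (x - 5)^2, χ_{M4} = (x - 5)^2.

{M1, M4}: invariant factors (x - 5)^2.

{M2, M3}: invariant factors x - 5, x - 5.

Matrices are similar if and only if their invariant-factor lists agree; the partition into similarity classes is {M1, M4}, {M2, M3}.

2 classes: {M1, M4}, {M2, M3}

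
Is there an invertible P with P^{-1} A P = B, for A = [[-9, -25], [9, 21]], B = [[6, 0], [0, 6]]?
Both have characteristic polynomial (x - 6)^2, but the minimal polynomial of A is (x - 6)^2 while the minimal polynomial of B is x - 6. The minimal polynomial is a similarity invariant, so A and B are not similar.

No.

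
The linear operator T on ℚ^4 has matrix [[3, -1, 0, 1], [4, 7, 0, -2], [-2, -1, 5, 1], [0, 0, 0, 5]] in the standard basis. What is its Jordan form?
J = [[5, 1, 0, 0], [0, 5, 0, 0], [0, 0, 5, 0], [0, 0, 0, 5]]

The characteristic polynomial is det(xI - A) = (x - 5)^4, so the eigenvalues are 5 (algebraic multiplicity 4).

For λ = 5: rank(A - 5I) = 1, rank((A - 5I)^2) = 0. The eigenspace has dimension 4 - 1 = 3, so there are 3 Jordan blocks; the rank sequence gives block sizes [2, 1, 1].

Assembling the blocks gives the Jordan form J above.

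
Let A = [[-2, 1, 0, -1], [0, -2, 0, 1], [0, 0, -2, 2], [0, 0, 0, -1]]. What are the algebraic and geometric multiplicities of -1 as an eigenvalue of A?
algebraic multiplicity 1, geometric multiplicity 1

The characteristic polynomial is (x + 1)(x + 2)^3, so the factor x + 1 appears with exponent 1: the algebraic multiplicity is 1.

rank(A + I) = 3, so the eigenspace has dimension 4 - 3 = 1: the geometric multiplicity is 1.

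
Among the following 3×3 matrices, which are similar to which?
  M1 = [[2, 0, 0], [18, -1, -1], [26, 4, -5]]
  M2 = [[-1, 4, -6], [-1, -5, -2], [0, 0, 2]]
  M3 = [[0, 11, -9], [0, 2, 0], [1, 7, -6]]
1 class: {M1, M2, M3}

Characteristic polynomials: χ_{M1} = (x - 2)(x + 3)^2, χ_{M2} = (x - 2)(x + 3)^2, χ_{M3} = (x - 2)(x + 3)^2.

{M1, M2, M3}: invariant factors (x - 2)(x + 3)^2.

Matrices are similar if and only if their invariant-factor lists agree; the partition into similarity classes is {M1, M2, M3}.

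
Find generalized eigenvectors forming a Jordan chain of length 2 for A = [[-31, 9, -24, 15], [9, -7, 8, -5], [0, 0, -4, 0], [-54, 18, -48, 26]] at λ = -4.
v_1 = [[-2, 1, 0, -4]]^T, v_2 = [[3, -1, 0, 6]]^T

We seek v_1 ∈ ker((A + 4I)^2) \ ker(A + 4I), then set v_{i+1} = (A + 4I) v_i.

One such chain is v_1 = [[-2, 1, 0, -4]]^T, v_2 = [[3, -1, 0, 6]]^T. Check: (A + 4I) v_2 = [[0, 0, 0, 0]]^T = 0.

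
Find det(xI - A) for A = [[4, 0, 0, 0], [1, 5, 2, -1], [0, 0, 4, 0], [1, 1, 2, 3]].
χ_A(x) = (x - 4)^4

xI - A = [[x - 4, 0, 0, 0], [-1, x - 5, -2, 1], [0, 0, x - 4, 0], [-1, -1, -2, x - 3]].

Expanding det(xI - A) along the first row:
det(xI - A) = + (x - 4)·det([[x - 5, -2, 1], [0, x - 4, 0], [-1, -2, x - 3]]) - (0)·det([[-1, -2, 1], [0, x - 4, 0], [-1, -2, x - 3]]) + (0)·det([[-1, x - 5, 1], [0, 0, 0], [-1, -1, x - 3]]) - (0)·det([[-1, x - 5, -2], [0, 0, x - 4], [-1, -1, -2]]).

Evaluating gives χ_A(x) = x^4 - 16x^3 + 96x^2 - 256x + 256 = (x - 4)^4.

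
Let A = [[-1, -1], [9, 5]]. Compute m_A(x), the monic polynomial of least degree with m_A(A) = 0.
m_A(x) = (x - 2)^2

The characteristic polynomial factors as (x - 2)^2. The minimal polynomial is ∏(x - λ)^{k_λ} where k_λ is the size of the largest Jordan block at λ.

For λ = 2: rank(A - 2I) = 1, and the largest Jordan block has size 2 (the smallest k with rank((A - 2I)^k) = rank((A - 2I)^(k+1))).

So m_A(x) = (x - 2)^2.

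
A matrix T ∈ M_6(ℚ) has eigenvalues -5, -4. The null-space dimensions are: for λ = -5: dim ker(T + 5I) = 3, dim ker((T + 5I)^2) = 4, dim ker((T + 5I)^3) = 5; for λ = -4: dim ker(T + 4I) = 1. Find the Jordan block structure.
Jordan blocks: (-5, 3), (-5, 1), (-5, 1), (-4, 1)

λ = -5: successive nullity increments [3, 1, 1] count blocks of size ≥ k; block sizes are [3, 1, 1].
λ = -4: successive nullity increments [1] count blocks of size ≥ k; block sizes are [1].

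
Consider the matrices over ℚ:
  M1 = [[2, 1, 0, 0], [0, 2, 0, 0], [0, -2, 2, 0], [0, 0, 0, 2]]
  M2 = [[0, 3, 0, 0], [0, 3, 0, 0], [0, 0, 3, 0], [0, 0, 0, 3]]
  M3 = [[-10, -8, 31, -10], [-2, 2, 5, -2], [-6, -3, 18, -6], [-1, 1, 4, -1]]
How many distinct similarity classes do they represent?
3 classes: {M1}, {M2}, {M3}

Characteristic polynomials: χ_{M1} = (x - 2)^4, χ_{M2} = x(x - 3)^3, χ_{M3} = x(x - 3)^3.

{M1}: invariant factors x - 2, x - 2, (x - 2)^2.

{M2}: invariant factors x - 3, x - 3, x(x - 3).

{M3}: invariant factors x - 3, x(x - 3)^2.

Matrices are similar if and only if their invariant-factor lists agree; the partition into similarity classes is {M1}, {M2}, {M3}.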